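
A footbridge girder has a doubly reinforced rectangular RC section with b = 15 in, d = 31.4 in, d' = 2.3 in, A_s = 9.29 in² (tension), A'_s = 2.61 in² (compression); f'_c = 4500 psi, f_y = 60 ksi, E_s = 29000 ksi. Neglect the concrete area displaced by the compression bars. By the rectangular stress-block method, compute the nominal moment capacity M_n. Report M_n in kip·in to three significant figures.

M_n ≈ 15700 kip·in

Assume both steels yield.
a = (A_s − A'_s) f_y/(0.85 f'_c b) = (9.29 − 2.61) × 60/(0.85 × 4.5 × 15) = 6.986 in.
c = a/β₁ = 6.986/0.825 = 8.468 in; ε'_s = 0.003(c − d')/c = 0.0022 ≥ ε_y = 0.0021, so the compression steel yields.
M_n = (A_s − A'_s) f_y (d − a/2) + A'_s f_y (d − d') = 400.8 × (31.4 − 3.493) + 156.6 × (31.4 − 2.3) = 11185.1 + 4557.1 = 15742.2 kip·in.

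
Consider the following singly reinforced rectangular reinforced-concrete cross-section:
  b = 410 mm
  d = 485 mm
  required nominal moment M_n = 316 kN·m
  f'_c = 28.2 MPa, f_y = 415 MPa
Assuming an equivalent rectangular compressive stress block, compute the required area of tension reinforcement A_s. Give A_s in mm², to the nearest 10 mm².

With M_n = 0.85 f'_c a b (d − a/2), solve the quadratic for a:
a = d − √(d² − 2M_n/(0.85 f'_c b)) = 485 − √(485² − 2 × 316×10⁶/(0.85 × 28.2 × 410)) = 71.58 mm.
A_s = 0.85 f'_c a b / f_y = 0.85 × 28.2 × 71.58 × 410 / 415 = 1695.1 mm².

A_s ≈ 1700 mm²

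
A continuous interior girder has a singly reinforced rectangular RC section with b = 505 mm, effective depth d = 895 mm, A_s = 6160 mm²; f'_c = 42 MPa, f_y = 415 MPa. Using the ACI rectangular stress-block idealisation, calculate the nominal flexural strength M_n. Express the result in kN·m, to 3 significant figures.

M_n ≈ 2110 kN·m

T = A_s f_y = 6160 × 415 = 2556400 N = 2556.4 kN.
From C = T: a = T/(0.85 f'_c b) = 2556400/(0.85 × 42 × 505) = 141.80 mm.
M_n = T(d − a/2) = 2556.4 kN × (895 − 70.9) mm = 2106.73 kN·m.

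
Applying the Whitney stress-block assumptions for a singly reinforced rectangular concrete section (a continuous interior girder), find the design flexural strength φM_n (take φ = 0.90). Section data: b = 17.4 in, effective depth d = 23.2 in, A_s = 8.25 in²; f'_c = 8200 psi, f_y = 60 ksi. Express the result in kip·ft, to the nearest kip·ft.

T = A_s f_y = 8.25 × 60 = 495 kips.
a = T/(0.85 f'_c b) = 495/(0.85 × 8.2 × 17.4) = 4.082 in.
M_n = T(d − a/2) = 495 × (23.2 − 2.041) = 10473.7 kip·in = 10473.7/12 = 872.81 kip·ft.
φM_n = 0.90 × 872.81 = 785.53 kip·ft.

φM_n ≈ 786 kip·ft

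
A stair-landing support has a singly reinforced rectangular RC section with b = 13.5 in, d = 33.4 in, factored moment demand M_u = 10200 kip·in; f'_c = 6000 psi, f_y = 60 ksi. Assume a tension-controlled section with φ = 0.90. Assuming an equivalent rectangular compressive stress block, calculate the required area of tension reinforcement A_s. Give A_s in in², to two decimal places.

M_n = M_u/φ = 10200/0.90 = 11333.3 kip·in.
From M_n = 0.85 f'_c a b (d − a/2):
a = d − √(d² − 2M_n/(0.85 f'_c b)) = 33.4 − √(33.4² − 2 × 11333.3/(0.85 × 6 × 13.5)) = 5.358 in.
A_s = 0.85 f'_c a b / f_y = 0.85 × 6 × 5.358 × 13.5 / 60 = 6.148 in².

A_s ≈ 6.15 in²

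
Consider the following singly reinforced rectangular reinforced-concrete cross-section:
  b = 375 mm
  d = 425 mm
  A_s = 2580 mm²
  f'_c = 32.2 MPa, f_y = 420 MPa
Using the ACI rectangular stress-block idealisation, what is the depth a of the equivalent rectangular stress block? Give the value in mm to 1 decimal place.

a ≈ 105.6 mm

T = A_s f_y = 2580 × 420 = 1083600 N = 1083.6 kN.
Setting C = 0.85 f'_c a b equal to T: a = 1083600/(0.85 × 32.2 × 375) = 105.6 mm.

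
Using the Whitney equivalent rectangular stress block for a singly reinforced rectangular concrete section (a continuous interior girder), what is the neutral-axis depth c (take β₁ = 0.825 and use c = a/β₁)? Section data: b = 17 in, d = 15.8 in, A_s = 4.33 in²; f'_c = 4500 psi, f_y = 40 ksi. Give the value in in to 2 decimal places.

T = A_s f_y = 4.33 × 40 = 173.2 kips.
a = T/(0.85 f'_c b) = 173.2/(0.85 × 4.5 × 17) = 2.6636 in.
With β₁ = 0.825, c = a/β₁ = 2.6636/0.825 = 3.23 in.

c ≈ 3.23 in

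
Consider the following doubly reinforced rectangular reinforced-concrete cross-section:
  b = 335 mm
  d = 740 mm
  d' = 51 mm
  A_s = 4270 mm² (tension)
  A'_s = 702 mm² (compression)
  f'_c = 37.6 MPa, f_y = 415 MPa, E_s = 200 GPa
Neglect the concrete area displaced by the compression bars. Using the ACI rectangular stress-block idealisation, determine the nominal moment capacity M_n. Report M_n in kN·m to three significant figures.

Assume both tension and compression steel yield.
Net tension couple steel: A_s − A'_s = 3568 mm².
a = (A_s − A'_s) f_y / (0.85 f'_c b) = 1480720/(0.85 × 37.6 × 335) = 138.30 mm.
c = a/β₁ = 138.30/0.781 = 177.08 mm; ε'_s = 0.003(c − d')/c = 0.0021 ≥ f_y/E_s = 0.0021, so compression steel does yield.
M_n = (A_s − A'_s) f_y (d − a/2) + A'_s f_y (d − d') = [1480720 × (740 − 69.15) + 291330 × (740 − 51)] × 10⁻⁶ = 993.34 + 200.73 = 1194.07 kN·m.

M_n ≈ 1190 kN·m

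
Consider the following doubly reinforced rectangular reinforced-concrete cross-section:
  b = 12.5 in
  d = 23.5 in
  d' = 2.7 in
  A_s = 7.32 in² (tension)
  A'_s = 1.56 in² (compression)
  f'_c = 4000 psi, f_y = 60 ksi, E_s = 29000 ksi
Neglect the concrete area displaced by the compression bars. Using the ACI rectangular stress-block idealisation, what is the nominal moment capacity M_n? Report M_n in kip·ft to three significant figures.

Assume both steels yield.
a = (A_s − A'_s) f_y/(0.85 f'_c b) = (7.32 − 1.56) × 60/(0.85 × 4 × 12.5) = 8.132 in.
c = a/β₁ = 8.132/0.85 = 9.567 in; ε'_s = 0.003(c − d')/c = 0.0022 ≥ ε_y = 0.0021, so the compression steel yields.
M_n = (A_s − A'_s) f_y (d − a/2) + A'_s f_y (d − d') = 345.6 × (23.5 − 4.066) + 93.6 × (23.5 − 2.7) = 6716.4 + 1946.9 = 8663.3 kip·in = 8663.3/12 = 721.94 kip·ft.

M_n ≈ 722 kip·ft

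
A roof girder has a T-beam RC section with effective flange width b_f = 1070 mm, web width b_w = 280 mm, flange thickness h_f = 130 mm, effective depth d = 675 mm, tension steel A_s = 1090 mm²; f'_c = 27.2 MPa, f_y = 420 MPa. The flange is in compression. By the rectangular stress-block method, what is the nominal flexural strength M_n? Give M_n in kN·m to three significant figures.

M_n ≈ 305 kN·m

Tension: T = A_s f_y = 1090 × 420 = 457800 N.
Try a within the flange: a = T/(0.85 f'_c b_f) = 457800/(0.85 × 27.2 × 1070) = 18.51 mm.
Since a = 18.51 ≤ h_f = 130 mm, the stress block lies entirely in the flange; analyse as a rectangular beam of width b_f.
M_n = T(d − a/2) = 457800 × (675 − 9.255) = 304.78 × 10⁶ N·mm.
M_n = 304.78 kN·m.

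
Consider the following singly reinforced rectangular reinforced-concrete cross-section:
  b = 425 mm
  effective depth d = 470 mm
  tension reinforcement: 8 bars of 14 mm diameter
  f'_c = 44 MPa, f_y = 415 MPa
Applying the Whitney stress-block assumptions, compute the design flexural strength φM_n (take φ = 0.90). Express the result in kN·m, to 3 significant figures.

φM_n ≈ 209 kN·m

A_s = 8 × 154 = 1232 mm².
T = A_s f_y = 1232 × 415 = 511280 N = 511.28 kN.
From C = T: a = T/(0.85 f'_c b) = 511280/(0.85 × 44 × 425) = 32.17 mm.
M_n = T(d − a/2) = 511.28 kN × (470 − 16.085) mm = 232.08 kN·m.
φM_n = 0.90 × 232.08 = 208.87 kN·m.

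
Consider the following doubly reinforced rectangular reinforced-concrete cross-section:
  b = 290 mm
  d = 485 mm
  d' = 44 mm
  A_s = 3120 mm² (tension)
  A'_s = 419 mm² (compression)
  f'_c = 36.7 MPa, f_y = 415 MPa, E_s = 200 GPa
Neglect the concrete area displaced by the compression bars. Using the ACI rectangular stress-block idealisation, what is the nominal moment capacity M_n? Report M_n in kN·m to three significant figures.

Assume both tension and compression steel yield.
Net tension couple steel: A_s − A'_s = 2701 mm².
a = (A_s − A'_s) f_y / (0.85 f'_c b) = 1120915/(0.85 × 36.7 × 290) = 123.91 mm.
c = a/β₁ = 123.91/0.788 = 157.25 mm; ε'_s = 0.003(c − d')/c = 0.0022 ≥ f_y/E_s = 0.0021, so compression steel does yield.
M_n = (A_s − A'_s) f_y (d − a/2) + A'_s f_y (d − d') = [1120915 × (485 − 61.955) + 173885 × (485 − 44)] × 10⁻⁶ = 474.20 + 76.68 = 550.88 kN·m.

M_n ≈ 551 kN·m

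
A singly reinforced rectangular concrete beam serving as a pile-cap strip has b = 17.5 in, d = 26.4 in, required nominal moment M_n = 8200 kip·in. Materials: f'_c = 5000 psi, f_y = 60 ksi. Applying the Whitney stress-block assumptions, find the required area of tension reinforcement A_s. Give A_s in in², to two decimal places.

From M_n = 0.85 f'_c a b (d − a/2):
a = d − √(d² − 2M_n/(0.85 f'_c b)) = 26.4 − √(26.4² − 2 × 8200/(0.85 × 5 × 17.5)) = 4.572 in.
A_s = 0.85 f'_c a b / f_y = 0.85 × 5 × 4.572 × 17.5 / 60 = 5.667 in².

A_s ≈ 5.67 in²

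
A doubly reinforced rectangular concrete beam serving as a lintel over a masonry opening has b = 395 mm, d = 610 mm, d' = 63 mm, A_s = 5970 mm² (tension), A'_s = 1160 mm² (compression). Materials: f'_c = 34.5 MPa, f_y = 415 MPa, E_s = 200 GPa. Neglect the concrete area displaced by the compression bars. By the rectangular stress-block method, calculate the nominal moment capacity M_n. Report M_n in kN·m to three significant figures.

M_n ≈ 1310 kN·m

Assume both tension and compression steel yield.
Net tension couple steel: A_s − A'_s = 4810 mm².
a = (A_s − A'_s) f_y / (0.85 f'_c b) = 1996150/(0.85 × 34.5 × 395) = 172.33 mm.
c = a/β₁ = 172.33/0.804 = 214.34 mm; ε'_s = 0.003(c − d')/c = 0.0021 ≥ f_y/E_s = 0.0021, so compression steel does yield.
M_n = (A_s − A'_s) f_y (d − a/2) + A'_s f_y (d − d') = [1996150 × (610 − 86.165) + 481400 × (610 − 63)] × 10⁻⁶ = 1045.65 + 263.33 = 1308.98 kN·m.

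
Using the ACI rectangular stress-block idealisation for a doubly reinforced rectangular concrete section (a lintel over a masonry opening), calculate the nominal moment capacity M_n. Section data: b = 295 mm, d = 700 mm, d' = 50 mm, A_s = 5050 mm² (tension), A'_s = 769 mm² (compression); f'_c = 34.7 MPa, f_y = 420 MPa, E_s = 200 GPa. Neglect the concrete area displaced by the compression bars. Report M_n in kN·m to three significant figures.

Assume both tension and compression steel yield.
Net tension couple steel: A_s − A'_s = 4281 mm².
a = (A_s − A'_s) f_y / (0.85 f'_c b) = 1798020/(0.85 × 34.7 × 295) = 206.64 mm.
c = a/β₁ = 206.64/0.802 = 257.66 mm; ε'_s = 0.003(c − d')/c = 0.0024 ≥ f_y/E_s = 0.0021, so compression steel does yield.
M_n = (A_s − A'_s) f_y (d − a/2) + A'_s f_y (d − d') = [1798020 × (700 − 103.32) + 322980 × (700 − 50)] × 10⁻⁶ = 1072.84 + 209.94 = 1282.78 kN·m.

M_n ≈ 1280 kN·m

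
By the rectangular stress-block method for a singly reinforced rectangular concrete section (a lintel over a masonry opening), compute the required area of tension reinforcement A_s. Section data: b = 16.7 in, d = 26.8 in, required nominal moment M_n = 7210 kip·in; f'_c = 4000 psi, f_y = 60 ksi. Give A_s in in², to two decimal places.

From M_n = 0.85 f'_c a b (d − a/2):
a = d − √(d² − 2M_n/(0.85 f'_c b)) = 26.8 − √(26.8² − 2 × 7210/(0.85 × 4 × 16.7)) = 5.253 in.
A_s = 0.85 f'_c a b / f_y = 0.85 × 4 × 5.253 × 16.7 / 60 = 4.971 in².

A_s ≈ 4.97 in²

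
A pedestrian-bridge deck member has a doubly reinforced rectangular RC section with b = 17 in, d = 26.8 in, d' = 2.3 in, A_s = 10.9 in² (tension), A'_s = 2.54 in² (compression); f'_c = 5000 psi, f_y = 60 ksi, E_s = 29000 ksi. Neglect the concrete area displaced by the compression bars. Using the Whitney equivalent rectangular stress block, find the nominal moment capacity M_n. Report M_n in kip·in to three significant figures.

Assume both steels yield.
a = (A_s − A'_s) f_y/(0.85 f'_c b) = (10.9 − 2.54) × 60/(0.85 × 5 × 17) = 6.943 in.
c = a/β₁ = 6.943/0.8 = 8.679 in; ε'_s = 0.003(c − d')/c = 0.0022 ≥ ε_y = 0.0021, so the compression steel yields.
M_n = (A_s − A'_s) f_y (d − a/2) + A'_s f_y (d − d') = 501.6 × (26.8 − 3.4715) + 152.4 × (26.8 − 2.3) = 11701.6 + 3733.8 = 15435.4 kip·in.

M_n ≈ 15400 kip·in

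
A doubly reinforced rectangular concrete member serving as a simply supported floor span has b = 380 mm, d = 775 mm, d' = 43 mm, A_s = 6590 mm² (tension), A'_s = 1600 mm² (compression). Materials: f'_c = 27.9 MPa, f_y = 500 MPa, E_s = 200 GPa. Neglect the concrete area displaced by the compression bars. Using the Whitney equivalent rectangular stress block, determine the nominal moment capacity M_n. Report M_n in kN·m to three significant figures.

M_n ≈ 2170 kN·m

Assume both tension and compression steel yield.
Net tension couple steel: A_s − A'_s = 4990 mm².
a = (A_s − A'_s) f_y / (0.85 f'_c b) = 2495000/(0.85 × 27.9 × 380) = 276.86 mm.
c = a/β₁ = 276.86/0.85 = 325.72 mm; ε'_s = 0.003(c − d')/c = 0.0026 ≥ f_y/E_s = 0.0025, so compression steel does yield.
M_n = (A_s − A'_s) f_y (d − a/2) + A'_s f_y (d − d') = [2495000 × (775 − 138.43) + 800000 × (775 − 43)] × 10⁻⁶ = 1588.24 + 585.60 = 2173.84 kN·m.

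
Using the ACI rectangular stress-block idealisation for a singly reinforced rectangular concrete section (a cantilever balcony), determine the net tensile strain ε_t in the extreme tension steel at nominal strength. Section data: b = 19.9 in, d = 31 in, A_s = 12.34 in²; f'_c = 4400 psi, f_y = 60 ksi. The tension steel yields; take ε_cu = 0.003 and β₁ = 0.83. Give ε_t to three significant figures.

ε_t ≈ 0.00476

a = A_s f_y/(0.85 f'_c b) = 9.948 in.
β₁ = 0.83, so c = a/β₁ = 9.948/0.83 = 11.986 in.
From the linear strain diagram with ε_cu = 0.003: ε_t = 0.003 (d − c)/c = 0.003 × (31 − 11.986)/11.986 = 0.00476.
ε_t is between 0.004 and 0.005 — transition zone.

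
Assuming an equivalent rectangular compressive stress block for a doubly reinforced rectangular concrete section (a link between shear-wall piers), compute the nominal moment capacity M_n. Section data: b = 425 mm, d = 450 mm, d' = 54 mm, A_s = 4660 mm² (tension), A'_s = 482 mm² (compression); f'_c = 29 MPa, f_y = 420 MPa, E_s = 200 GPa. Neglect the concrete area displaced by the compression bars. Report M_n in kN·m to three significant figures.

M_n ≈ 723 kN·m

Assume both tension and compression steel yield.
Net tension couple steel: A_s − A'_s = 4178 mm².
a = (A_s − A'_s) f_y / (0.85 f'_c b) = 1754760/(0.85 × 29 × 425) = 167.50 mm.
c = a/β₁ = 167.50/0.843 = 198.70 mm; ε'_s = 0.003(c − d')/c = 0.0022 ≥ f_y/E_s = 0.0021, so compression steel does yield.
M_n = (A_s − A'_s) f_y (d − a/2) + A'_s f_y (d − d') = [1754760 × (450 − 83.75) + 202440 × (450 − 54)] × 10⁻⁶ = 642.68 + 80.17 = 722.85 kN·m.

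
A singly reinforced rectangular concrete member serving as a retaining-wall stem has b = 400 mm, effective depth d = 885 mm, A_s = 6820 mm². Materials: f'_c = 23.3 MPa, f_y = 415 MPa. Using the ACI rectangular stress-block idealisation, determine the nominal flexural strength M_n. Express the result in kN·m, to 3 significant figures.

M_n ≈ 2000 kN·m

T = A_s f_y = 6820 × 415 = 2830300 N = 2830.3 kN.
From C = T: a = T/(0.85 f'_c b) = 2830300/(0.85 × 23.3 × 400) = 357.27 mm.
M_n = T(d − a/2) = 2830.3 kN × (885 − 178.635) mm = 1999.22 kN·m.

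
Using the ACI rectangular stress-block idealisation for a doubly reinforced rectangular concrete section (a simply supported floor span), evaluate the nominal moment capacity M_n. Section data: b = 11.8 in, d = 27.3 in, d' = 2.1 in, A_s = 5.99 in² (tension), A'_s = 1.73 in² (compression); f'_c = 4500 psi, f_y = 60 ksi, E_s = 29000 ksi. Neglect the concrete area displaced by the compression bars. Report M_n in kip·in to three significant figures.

M_n ≈ 8870 kip·in

Assume both steels yield.
a = (A_s − A'_s) f_y/(0.85 f'_c b) = (5.99 − 1.73) × 60/(0.85 × 4.5 × 11.8) = 5.663 in.
c = a/β₁ = 5.663/0.825 = 6.864 in; ε'_s = 0.003(c − d')/c = 0.0021 ≥ ε_y = 0.0021, so the compression steel yields.
M_n = (A_s − A'_s) f_y (d − a/2) + A'_s f_y (d − d') = 255.6 × (27.3 − 2.8315) + 103.8 × (27.3 − 2.1) = 6254.1 + 2615.8 = 8869.9 kip·in.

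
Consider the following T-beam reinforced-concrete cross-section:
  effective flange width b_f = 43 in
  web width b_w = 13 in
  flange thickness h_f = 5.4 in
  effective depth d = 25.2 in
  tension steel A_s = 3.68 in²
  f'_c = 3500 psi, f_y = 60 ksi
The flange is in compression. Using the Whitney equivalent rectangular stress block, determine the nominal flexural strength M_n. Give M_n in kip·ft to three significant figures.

Tension: T = A_s f_y = 3.68 × 60 = 220.8 kips.
Try a within the flange: a = T/(0.85 f'_c b_f) = 220.8/(0.85 × 3.5 × 43) = 1.726 in.
Since a = 1.726 ≤ h_f = 5.4 in, the stress block lies entirely in the flange; analyse as a rectangular beam of width b_f.
M_n = T(d − a/2) = 220.8 × (25.2 − 0.863) = 5373.6 kip·in.
M_n = 5373.6/12 = 447.80 kip·ft.

M_n ≈ 448 kip·ft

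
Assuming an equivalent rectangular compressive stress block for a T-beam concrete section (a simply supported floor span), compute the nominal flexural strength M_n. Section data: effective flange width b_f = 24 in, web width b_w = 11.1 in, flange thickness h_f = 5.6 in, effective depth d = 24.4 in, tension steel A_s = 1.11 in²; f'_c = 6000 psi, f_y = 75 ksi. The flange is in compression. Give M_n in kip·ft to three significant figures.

M_n ≈ 167 kip·ft

Tension: T = A_s f_y = 1.11 × 75 = 83.25 kips.
Try a within the flange: a = T/(0.85 f'_c b_f) = 83.25/(0.85 × 6 × 24) = 0.680 in.
Since a = 0.680 ≤ h_f = 5.6 in, the stress block lies entirely in the flange; analyse as a rectangular beam of width b_f.
M_n = T(d − a/2) = 83.25 × (24.4 − 0.34) = 2003.0 kip·in.
M_n = 2003.0/12 = 166.92 kip·ft.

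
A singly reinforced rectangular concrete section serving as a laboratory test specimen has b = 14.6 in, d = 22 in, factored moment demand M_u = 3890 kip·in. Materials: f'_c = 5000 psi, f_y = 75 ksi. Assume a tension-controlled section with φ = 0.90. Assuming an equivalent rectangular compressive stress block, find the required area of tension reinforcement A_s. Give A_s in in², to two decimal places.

M_n = M_u/φ = 3890/0.90 = 4322.22 kip·in.
From M_n = 0.85 f'_c a b (d − a/2):
a = d − √(d² − 2M_n/(0.85 f'_c b)) = 22 − √(22² − 2 × 4322.22/(0.85 × 5 × 14.6)) = 3.434 in.
A_s = 0.85 f'_c a b / f_y = 0.85 × 5 × 3.434 × 14.6 / 75 = 2.841 in².

A_s ≈ 2.84 in²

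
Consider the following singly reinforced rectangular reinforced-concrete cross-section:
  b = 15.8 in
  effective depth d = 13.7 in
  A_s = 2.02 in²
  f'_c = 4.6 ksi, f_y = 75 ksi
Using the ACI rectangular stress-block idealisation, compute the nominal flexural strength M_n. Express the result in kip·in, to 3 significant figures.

M_n ≈ 1890 kip·in

T = A_s f_y = 2.02 × 75 = 151.5 kips.
a = T/(0.85 f'_c b) = 151.5/(0.85 × 4.6 × 15.8) = 2.452 in.
M_n = T(d − a/2) = 151.5 × (13.7 − 1.226) = 1889.8 kip·in.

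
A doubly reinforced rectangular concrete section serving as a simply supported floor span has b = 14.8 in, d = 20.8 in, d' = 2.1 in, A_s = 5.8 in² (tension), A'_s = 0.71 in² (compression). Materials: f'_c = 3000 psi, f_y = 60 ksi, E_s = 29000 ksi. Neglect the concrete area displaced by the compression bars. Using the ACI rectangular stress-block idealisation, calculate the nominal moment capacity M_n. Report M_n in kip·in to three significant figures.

Assume both steels yield.
a = (A_s − A'_s) f_y/(0.85 f'_c b) = (5.8 − 0.71) × 60/(0.85 × 3 × 14.8) = 8.092 in.
c = a/β₁ = 8.092/0.85 = 9.520 in; ε'_s = 0.003(c − d')/c = 0.0023 ≥ ε_y = 0.0021, so the compression steel yields.
M_n = (A_s − A'_s) f_y (d − a/2) + A'_s f_y (d − d') = 305.4 × (20.8 − 4.046) + 42.6 × (20.8 − 2.1) = 5116.7 + 796.6 = 5913.3 kip·in.

M_n ≈ 5910 kip·in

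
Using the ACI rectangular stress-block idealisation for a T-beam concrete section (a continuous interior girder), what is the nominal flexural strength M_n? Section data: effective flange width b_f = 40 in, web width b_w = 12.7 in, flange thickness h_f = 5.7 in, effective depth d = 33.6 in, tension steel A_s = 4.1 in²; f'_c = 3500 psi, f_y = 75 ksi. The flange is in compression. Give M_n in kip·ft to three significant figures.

Tension: T = A_s f_y = 4.1 × 75 = 307.5 kips.
Try a within the flange: a = T/(0.85 f'_c b_f) = 307.5/(0.85 × 3.5 × 40) = 2.584 in.
Since a = 2.584 ≤ h_f = 5.7 in, the stress block lies entirely in the flange; analyse as a rectangular beam of width b_f.
M_n = T(d − a/2) = 307.5 × (33.6 − 1.292) = 9934.7 kip·in.
M_n = 9934.7/12 = 827.89 kip·ft.

M_n ≈ 828 kip·ft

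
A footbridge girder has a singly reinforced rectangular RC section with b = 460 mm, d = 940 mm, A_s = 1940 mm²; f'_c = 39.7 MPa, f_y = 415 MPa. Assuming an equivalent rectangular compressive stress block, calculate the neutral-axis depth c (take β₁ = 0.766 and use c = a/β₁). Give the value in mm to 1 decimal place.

T = A_s f_y = 1940 × 415 = 805100 N = 805.1 kN.
Setting C = 0.85 f'_c a b equal to T: a = 805100/(0.85 × 39.7 × 460) = 51.866 mm.
With β₁ = 0.766, c = a/β₁ = 51.866/0.766 = 67.7 mm.

c ≈ 67.7 mm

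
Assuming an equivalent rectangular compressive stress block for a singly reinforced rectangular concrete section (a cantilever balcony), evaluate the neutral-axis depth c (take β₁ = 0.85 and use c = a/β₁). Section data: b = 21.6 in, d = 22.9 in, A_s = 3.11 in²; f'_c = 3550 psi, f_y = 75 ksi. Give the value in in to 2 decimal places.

T = A_s f_y = 3.11 × 75 = 233.25 kips.
a = T/(0.85 f'_c b) = 233.25/(0.85 × 3.55 × 21.6) = 3.5787 in.
With β₁ = 0.85, c = a/β₁ = 3.5787/0.85 = 4.21 in.

c ≈ 4.21 in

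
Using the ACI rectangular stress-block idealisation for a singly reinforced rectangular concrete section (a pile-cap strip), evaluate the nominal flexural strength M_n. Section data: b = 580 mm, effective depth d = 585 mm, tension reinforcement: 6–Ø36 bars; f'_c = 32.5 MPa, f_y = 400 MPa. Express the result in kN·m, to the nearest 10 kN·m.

A_s = 6 × 1018 = 6108 mm².
T = A_s f_y = 6108 × 400 = 2443200 N = 2443.2 kN.
From C = T: a = T/(0.85 f'_c b) = 2443200/(0.85 × 32.5 × 580) = 152.49 mm.
M_n = T(d − a/2) = 2443.2 kN × (585 − 76.245) mm = 1242.99 kN·m.

M_n ≈ 1240 kN·m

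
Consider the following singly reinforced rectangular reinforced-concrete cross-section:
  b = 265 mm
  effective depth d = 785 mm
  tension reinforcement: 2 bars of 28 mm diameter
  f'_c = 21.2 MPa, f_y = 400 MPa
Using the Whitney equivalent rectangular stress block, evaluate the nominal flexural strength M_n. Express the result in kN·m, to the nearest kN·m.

A_s = 2 × 616 = 1232 mm².
T = A_s f_y = 1232 × 400 = 492800 N = 492.8 kN.
From C = T: a = T/(0.85 f'_c b) = 492800/(0.85 × 21.2 × 265) = 103.20 mm.
M_n = T(d − a/2) = 492.8 kN × (785 − 51.6) mm = 361.42 kN·m.

M_n ≈ 361 kN·m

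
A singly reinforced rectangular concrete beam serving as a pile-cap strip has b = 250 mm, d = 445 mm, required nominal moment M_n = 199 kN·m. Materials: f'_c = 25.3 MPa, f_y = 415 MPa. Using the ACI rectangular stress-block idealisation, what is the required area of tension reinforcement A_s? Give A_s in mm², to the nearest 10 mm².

With M_n = 0.85 f'_c a b (d − a/2), solve the quadratic for a:
a = d − √(d² − 2M_n/(0.85 f'_c b)) = 445 − √(445² − 2 × 199×10⁶/(0.85 × 25.3 × 250)) = 92.87 mm.
A_s = 0.85 f'_c a b / f_y = 0.85 × 25.3 × 92.87 × 250 / 415 = 1203.1 mm².

A_s ≈ 1200 mm²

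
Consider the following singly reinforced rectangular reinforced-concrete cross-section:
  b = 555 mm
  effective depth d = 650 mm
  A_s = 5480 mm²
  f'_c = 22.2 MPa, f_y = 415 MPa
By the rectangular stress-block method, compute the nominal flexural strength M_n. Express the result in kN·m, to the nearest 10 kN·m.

M_n ≈ 1230 kN·m

T = A_s f_y = 5480 × 415 = 2274200 N = 2274.2 kN.
From C = T: a = T/(0.85 f'_c b) = 2274200/(0.85 × 22.2 × 555) = 217.15 mm.
M_n = T(d − a/2) = 2274.2 kN × (650 − 108.575) mm = 1231.31 kN·m.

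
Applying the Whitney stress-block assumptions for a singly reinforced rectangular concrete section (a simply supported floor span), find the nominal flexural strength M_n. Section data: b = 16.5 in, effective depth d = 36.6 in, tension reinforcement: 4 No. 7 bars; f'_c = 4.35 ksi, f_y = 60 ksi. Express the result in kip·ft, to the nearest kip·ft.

M_n ≈ 425 kip·ft

A_s = 4 × 0.6 = 2.4 in².
T = A_s f_y = 2.4 × 60 = 144 kips.
a = T/(0.85 f'_c b) = 144/(0.85 × 4.35 × 16.5) = 2.360 in.
M_n = T(d − a/2) = 144 × (36.6 − 1.18) = 5100.5 kip·in = 5100.5/12 = 425.04 kip·ft.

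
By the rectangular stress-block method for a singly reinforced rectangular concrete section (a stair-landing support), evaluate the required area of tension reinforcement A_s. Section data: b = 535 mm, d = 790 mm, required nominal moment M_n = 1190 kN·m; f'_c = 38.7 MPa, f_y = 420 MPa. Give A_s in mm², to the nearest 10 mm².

A_s ≈ 3810 mm²

With M_n = 0.85 f'_c a b (d − a/2), solve the quadratic for a:
a = d − √(d² − 2M_n/(0.85 f'_c b)) = 790 − √(790² − 2 × 1190×10⁶/(0.85 × 38.7 × 535)) = 90.81 mm.
A_s = 0.85 f'_c a b / f_y = 0.85 × 38.7 × 90.81 × 535 / 420 = 3805.1 mm².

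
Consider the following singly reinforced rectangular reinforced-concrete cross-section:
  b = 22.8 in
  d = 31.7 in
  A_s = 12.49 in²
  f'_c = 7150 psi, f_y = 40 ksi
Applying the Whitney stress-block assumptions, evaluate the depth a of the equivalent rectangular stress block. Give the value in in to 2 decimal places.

a ≈ 3.61 in

T = A_s f_y = 12.49 × 40 = 499.6 kips.
a = T/(0.85 f'_c b) = 499.6/(0.85 × 7.15 × 22.8) = 3.61 in.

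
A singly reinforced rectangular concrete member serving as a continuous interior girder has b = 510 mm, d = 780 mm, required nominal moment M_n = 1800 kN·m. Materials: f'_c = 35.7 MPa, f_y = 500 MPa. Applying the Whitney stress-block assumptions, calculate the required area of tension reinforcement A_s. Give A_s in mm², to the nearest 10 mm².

With M_n = 0.85 f'_c a b (d − a/2), solve the quadratic for a:
a = d − √(d² − 2M_n/(0.85 f'_c b)) = 780 − √(780² − 2 × 1800×10⁶/(0.85 × 35.7 × 510)) = 166.99 mm.
A_s = 0.85 f'_c a b / f_y = 0.85 × 35.7 × 166.99 × 510 / 500 = 5168.7 mm².

A_s ≈ 5170 mm²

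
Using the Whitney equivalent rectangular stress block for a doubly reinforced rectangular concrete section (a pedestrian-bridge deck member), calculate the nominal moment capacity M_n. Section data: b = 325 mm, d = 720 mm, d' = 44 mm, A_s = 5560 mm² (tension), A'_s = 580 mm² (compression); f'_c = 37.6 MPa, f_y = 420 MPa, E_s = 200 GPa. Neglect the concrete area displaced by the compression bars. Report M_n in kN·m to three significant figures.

M_n ≈ 1460 kN·m

Assume both tension and compression steel yield.
Net tension couple steel: A_s − A'_s = 4980 mm².
a = (A_s − A'_s) f_y / (0.85 f'_c b) = 2091600/(0.85 × 37.6 × 325) = 201.37 mm.
c = a/β₁ = 201.37/0.781 = 257.84 mm; ε'_s = 0.003(c − d')/c = 0.0025 ≥ f_y/E_s = 0.0021, so compression steel does yield.
M_n = (A_s − A'_s) f_y (d − a/2) + A'_s f_y (d − d') = [2091600 × (720 − 100.685) + 243600 × (720 − 44)] × 10⁻⁶ = 1295.36 + 164.67 = 1460.03 kN·m.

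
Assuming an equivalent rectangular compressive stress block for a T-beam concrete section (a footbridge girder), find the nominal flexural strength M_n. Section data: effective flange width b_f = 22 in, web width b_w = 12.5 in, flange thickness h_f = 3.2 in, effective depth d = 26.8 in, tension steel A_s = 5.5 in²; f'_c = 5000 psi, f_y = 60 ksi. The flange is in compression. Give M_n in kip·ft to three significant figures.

Tension: T = A_s f_y = 5.5 × 60 = 330 kips.
Try a within the flange: a = T/(0.85 f'_c b_f) = 330/(0.85 × 5 × 22) = 3.529 in.
a = 3.529 > h_f = 3.2 in: the block extends into the web. Split into flange-overhang and web parts.
C_f = 0.85 f'_c (b_f − b_w) h_f = 0.85 × 5 × (22 − 12.5) × 3.2 = 129.2 kips.
Remaining web compression depth: a_w = (T − C_f)/(0.85 f'_c b_w) = (330 − 129.2)/(0.85 × 5 × 12.5) = 3.780 in.
M_n = C_f(d − h_f/2) + (T − C_f)(d − a_w/2) = 129.2 × (26.8 − 1.6) + 200.8 × (26.8 − 1.89) = 3255.8 + 5001.9 = 8257.7 kip·in.
M_n = 8257.7/12 = 688.14 kip·ft.

M_n ≈ 688 kip·ft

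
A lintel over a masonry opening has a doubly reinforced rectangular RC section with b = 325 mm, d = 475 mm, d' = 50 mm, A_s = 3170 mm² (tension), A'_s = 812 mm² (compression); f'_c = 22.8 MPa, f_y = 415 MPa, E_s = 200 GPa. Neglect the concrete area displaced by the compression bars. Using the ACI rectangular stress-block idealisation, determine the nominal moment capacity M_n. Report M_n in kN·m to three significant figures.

Assume both tension and compression steel yield.
Net tension couple steel: A_s − A'_s = 2358 mm².
a = (A_s − A'_s) f_y / (0.85 f'_c b) = 978570/(0.85 × 22.8 × 325) = 155.37 mm.
c = a/β₁ = 155.37/0.85 = 182.79 mm; ε'_s = 0.003(c − d')/c = 0.0022 ≥ f_y/E_s = 0.0021, so compression steel does yield.
M_n = (A_s − A'_s) f_y (d − a/2) + A'_s f_y (d − d') = [978570 × (475 − 77.685) + 336980 × (475 − 50)] × 10⁻⁶ = 388.80 + 143.22 = 532.02 kN·m.

M_n ≈ 532 kN·m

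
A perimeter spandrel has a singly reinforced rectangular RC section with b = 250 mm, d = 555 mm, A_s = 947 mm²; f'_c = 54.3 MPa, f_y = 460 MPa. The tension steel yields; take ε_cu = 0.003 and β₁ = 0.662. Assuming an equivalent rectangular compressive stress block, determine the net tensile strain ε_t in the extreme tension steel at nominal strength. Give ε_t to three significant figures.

a = A_s f_y/(0.85 f'_c b) = 37.75 mm.
β₁ = 0.662, so c = a/β₁ = 37.75/0.662 = 57.02 mm.
From the linear strain diagram with ε_cu = 0.003: ε_t = 0.003 (d − c)/c = 0.003 × (555 − 57.02)/57.02 = 0.0262.
Since ε_t ≥ 0.005, the section is tension-controlled.

ε_t ≈ 0.0262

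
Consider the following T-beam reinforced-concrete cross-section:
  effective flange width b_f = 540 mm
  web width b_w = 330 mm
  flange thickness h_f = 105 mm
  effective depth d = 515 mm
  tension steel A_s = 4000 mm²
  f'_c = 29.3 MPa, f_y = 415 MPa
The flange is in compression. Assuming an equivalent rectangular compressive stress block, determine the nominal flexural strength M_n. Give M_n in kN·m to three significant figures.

M_n ≈ 751 kN·m

Tension: T = A_s f_y = 4000 × 415 = 1660000 N.
Try a within the flange: a = T/(0.85 f'_c b_f) = 1660000/(0.85 × 29.3 × 540) = 123.43 mm.
a = 123.43 > h_f = 105 mm: the block extends into the web. Split into flange-overhang and web parts.
C_f = 0.85 f'_c (b_f − b_w) h_f = 0.85 × 29.3 × (540 − 330) × 105 = 549155 N.
Remaining web compression depth: a_w = (T − C_f)/(0.85 f'_c b_w) = (1660000 − 549155)/(0.85 × 29.3 × 330) = 135.16 mm.
M_n = C_f(d − h_f/2) + (T − C_f)(d − a_w/2) = 549155 × (515 − 52.5) + 1110845 × (515 − 67.58) = 253.98 + 497.01 = 750.99 × 10⁶ N·mm.
M_n = 750.99 kN·m.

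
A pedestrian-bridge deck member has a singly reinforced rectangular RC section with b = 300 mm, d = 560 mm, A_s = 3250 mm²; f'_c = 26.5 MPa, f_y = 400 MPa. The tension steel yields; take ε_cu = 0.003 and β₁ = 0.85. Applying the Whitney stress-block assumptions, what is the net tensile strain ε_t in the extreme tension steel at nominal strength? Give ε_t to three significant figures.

ε_t ≈ 0.00442

a = A_s f_y/(0.85 f'_c b) = 192.38 mm.
β₁ = 0.85, so c = a/β₁ = 192.38/0.85 = 226.33 mm.
From the linear strain diagram with ε_cu = 0.003: ε_t = 0.003 (d − c)/c = 0.003 × (560 − 226.33)/226.33 = 0.00442.
ε_t is between 0.004 and 0.005 — transition zone.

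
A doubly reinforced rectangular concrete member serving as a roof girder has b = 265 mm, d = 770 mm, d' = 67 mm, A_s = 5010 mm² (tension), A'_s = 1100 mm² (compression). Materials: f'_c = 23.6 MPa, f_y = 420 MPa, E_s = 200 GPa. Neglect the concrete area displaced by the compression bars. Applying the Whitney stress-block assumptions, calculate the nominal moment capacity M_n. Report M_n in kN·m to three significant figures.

M_n ≈ 1340 kN·m

Assume both tension and compression steel yield.
Net tension couple steel: A_s − A'_s = 3910 mm².
a = (A_s − A'_s) f_y / (0.85 f'_c b) = 1642200/(0.85 × 23.6 × 265) = 308.92 mm.
c = a/β₁ = 308.92/0.85 = 363.44 mm; ε'_s = 0.003(c − d')/c = 0.0024 ≥ f_y/E_s = 0.0021, so compression steel does yield.
M_n = (A_s − A'_s) f_y (d − a/2) + A'_s f_y (d − d') = [1642200 × (770 − 154.46) + 462000 × (770 − 67)] × 10⁻⁶ = 1010.84 + 324.79 = 1335.63 kN·m.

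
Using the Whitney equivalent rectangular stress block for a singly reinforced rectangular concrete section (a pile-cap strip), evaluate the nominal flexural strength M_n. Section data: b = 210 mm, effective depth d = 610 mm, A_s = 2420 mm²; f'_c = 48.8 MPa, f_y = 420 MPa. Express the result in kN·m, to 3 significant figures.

M_n ≈ 561 kN·m

T = A_s f_y = 2420 × 420 = 1016400 N = 1016.4 kN.
From C = T: a = T/(0.85 f'_c b) = 1016400/(0.85 × 48.8 × 210) = 116.68 mm.
M_n = T(d − a/2) = 1016.4 kN × (610 − 58.34) mm = 560.71 kN·m.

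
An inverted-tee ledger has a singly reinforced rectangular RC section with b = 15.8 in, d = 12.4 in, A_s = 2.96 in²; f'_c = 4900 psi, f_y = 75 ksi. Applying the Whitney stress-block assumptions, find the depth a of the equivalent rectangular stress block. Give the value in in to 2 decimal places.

a ≈ 3.37 in

T = A_s f_y = 2.96 × 75 = 222 kips.
a = T/(0.85 f'_c b) = 222/(0.85 × 4.9 × 15.8) = 3.37 in.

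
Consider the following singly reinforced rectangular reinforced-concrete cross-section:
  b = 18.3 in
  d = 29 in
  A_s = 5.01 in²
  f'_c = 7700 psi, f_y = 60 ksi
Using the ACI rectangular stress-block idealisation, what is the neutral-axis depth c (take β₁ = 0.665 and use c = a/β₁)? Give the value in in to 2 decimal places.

T = A_s f_y = 5.01 × 60 = 300.6 kips.
a = T/(0.85 f'_c b) = 300.6/(0.85 × 7.7 × 18.3) = 2.5097 in.
With β₁ = 0.665, c = a/β₁ = 2.5097/0.665 = 3.77 in.

c ≈ 3.77 in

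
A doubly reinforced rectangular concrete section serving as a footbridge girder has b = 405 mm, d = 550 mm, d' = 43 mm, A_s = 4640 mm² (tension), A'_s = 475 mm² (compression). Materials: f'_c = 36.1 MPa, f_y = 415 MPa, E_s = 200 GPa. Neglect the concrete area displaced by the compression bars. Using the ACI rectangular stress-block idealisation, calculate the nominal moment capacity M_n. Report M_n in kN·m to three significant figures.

M_n ≈ 930 kN·m

Assume both tension and compression steel yield.
Net tension couple steel: A_s − A'_s = 4165 mm².
a = (A_s − A'_s) f_y / (0.85 f'_c b) = 1728475/(0.85 × 36.1 × 405) = 139.09 mm.
c = a/β₁ = 139.09/0.792 = 175.62 mm; ε'_s = 0.003(c − d')/c = 0.0023 ≥ f_y/E_s = 0.0021, so compression steel does yield.
M_n = (A_s − A'_s) f_y (d − a/2) + A'_s f_y (d − d') = [1728475 × (550 − 69.545) + 197125 × (550 − 43)] × 10⁻⁶ = 830.45 + 99.94 = 930.39 kN·m.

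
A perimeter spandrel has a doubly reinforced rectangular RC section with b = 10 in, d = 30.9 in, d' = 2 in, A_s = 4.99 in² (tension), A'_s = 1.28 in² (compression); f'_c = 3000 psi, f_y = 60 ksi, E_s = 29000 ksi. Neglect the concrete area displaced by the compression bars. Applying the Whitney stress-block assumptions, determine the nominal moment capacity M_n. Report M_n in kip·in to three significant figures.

Assume both steels yield.
a = (A_s − A'_s) f_y/(0.85 f'_c b) = (4.99 − 1.28) × 60/(0.85 × 3 × 10) = 8.729 in.
c = a/β₁ = 8.729/0.85 = 10.269 in; ε'_s = 0.003(c − d')/c = 0.0024 ≥ ε_y = 0.0021, so the compression steel yields.
M_n = (A_s − A'_s) f_y (d − a/2) + A'_s f_y (d − d') = 222.6 × (30.9 − 4.3645) + 76.8 × (30.9 − 2) = 5906.8 + 2219.5 = 8126.3 kip·in.

M_n ≈ 8130 kip·in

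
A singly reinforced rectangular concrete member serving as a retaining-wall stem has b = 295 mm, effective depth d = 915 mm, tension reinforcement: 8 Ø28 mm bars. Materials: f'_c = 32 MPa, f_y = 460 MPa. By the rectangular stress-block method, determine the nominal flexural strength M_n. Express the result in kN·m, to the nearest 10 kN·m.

A_s = 8 × 616 = 4928 mm².
T = A_s f_y = 4928 × 460 = 2266880 N = 2266.88 kN.
From C = T: a = T/(0.85 f'_c b) = 2266880/(0.85 × 32 × 295) = 282.51 mm.
M_n = T(d − a/2) = 2266.88 kN × (915 − 141.255) mm = 1753.99 kN·m.

M_n ≈ 1750 kN·m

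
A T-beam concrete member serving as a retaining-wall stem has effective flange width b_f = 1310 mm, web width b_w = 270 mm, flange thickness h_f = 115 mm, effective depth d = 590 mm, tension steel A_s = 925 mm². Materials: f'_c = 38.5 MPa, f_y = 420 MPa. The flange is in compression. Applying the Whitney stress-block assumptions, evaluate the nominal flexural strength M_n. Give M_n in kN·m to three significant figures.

M_n ≈ 227 kN·m

Tension: T = A_s f_y = 925 × 420 = 388500 N.
Try a within the flange: a = T/(0.85 f'_c b_f) = 388500/(0.85 × 38.5 × 1310) = 9.06 mm.
Since a = 9.06 ≤ h_f = 115 mm, the stress block lies entirely in the flange; analyse as a rectangular beam of width b_f.
M_n = T(d − a/2) = 388500 × (590 − 4.53) = 227.46 × 10⁶ N·mm.
M_n = 227.46 kN·m.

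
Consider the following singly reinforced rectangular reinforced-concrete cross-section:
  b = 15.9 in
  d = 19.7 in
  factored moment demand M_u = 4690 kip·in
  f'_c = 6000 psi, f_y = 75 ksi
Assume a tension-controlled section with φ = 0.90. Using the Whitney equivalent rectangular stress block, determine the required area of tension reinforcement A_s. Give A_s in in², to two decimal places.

A_s ≈ 3.88 in²

M_n = M_u/φ = 4690/0.90 = 5211.11 kip·in.
From M_n = 0.85 f'_c a b (d − a/2):
a = d − √(d² − 2M_n/(0.85 f'_c b)) = 19.7 − √(19.7² − 2 × 5211.11/(0.85 × 6 × 15.9)) = 3.589 in.
A_s = 0.85 f'_c a b / f_y = 0.85 × 6 × 3.589 × 15.9 / 75 = 3.880 in².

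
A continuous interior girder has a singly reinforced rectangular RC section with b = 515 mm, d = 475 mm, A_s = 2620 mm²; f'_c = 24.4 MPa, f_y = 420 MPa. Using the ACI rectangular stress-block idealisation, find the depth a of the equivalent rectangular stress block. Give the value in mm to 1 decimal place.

a ≈ 103.0 mm

T = A_s f_y = 2620 × 420 = 1100400 N = 1100.4 kN.
Setting C = 0.85 f'_c a b equal to T: a = 1100400/(0.85 × 24.4 × 515) = 103.0 mm.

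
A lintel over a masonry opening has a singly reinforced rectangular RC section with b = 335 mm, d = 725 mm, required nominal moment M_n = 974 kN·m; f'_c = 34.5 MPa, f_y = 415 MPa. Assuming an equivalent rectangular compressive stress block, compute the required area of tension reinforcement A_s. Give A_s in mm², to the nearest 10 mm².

A_s ≈ 3620 mm²

With M_n = 0.85 f'_c a b (d − a/2), solve the quadratic for a:
a = d − √(d² − 2M_n/(0.85 f'_c b)) = 725 − √(725² − 2 × 974×10⁶/(0.85 × 34.5 × 335)) = 152.87 mm.
A_s = 0.85 f'_c a b / f_y = 0.85 × 34.5 × 152.87 × 335 / 415 = 3618.7 mm².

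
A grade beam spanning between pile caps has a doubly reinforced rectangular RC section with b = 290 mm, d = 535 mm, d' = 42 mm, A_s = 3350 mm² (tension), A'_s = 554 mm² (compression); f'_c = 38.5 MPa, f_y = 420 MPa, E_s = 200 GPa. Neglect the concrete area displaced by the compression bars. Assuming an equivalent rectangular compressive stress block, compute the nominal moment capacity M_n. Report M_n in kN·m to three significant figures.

M_n ≈ 670 kN·m

Assume both tension and compression steel yield.
Net tension couple steel: A_s − A'_s = 2796 mm².
a = (A_s − A'_s) f_y / (0.85 f'_c b) = 1174320/(0.85 × 38.5 × 290) = 123.74 mm.
c = a/β₁ = 123.74/0.775 = 159.66 mm; ε'_s = 0.003(c − d')/c = 0.0022 ≥ f_y/E_s = 0.0021, so compression steel does yield.
M_n = (A_s − A'_s) f_y (d − a/2) + A'_s f_y (d − d') = [1174320 × (535 − 61.87) + 232680 × (535 − 42)] × 10⁻⁶ = 555.61 + 114.71 = 670.32 kN·m.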